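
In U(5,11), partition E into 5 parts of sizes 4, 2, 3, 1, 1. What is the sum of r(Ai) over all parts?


r(Ai) = min(|Ai|, 5) for each part.
Sum = min(4,5) + min(2,5) + min(3,5) + min(1,5) + min(1,5)
    = 4 + 2 + 3 + 1 + 1
    = 11.

11


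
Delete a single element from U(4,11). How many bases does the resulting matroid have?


Deleting e from U(4,11) gives U(4,10) since n > r.
Bases of U(4,10) = (10 choose 4) = 210.

210


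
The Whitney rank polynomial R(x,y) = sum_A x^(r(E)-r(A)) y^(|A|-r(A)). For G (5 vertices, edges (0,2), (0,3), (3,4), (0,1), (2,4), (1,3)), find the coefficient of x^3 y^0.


R(x,y) = sum over A in 2^E of x^(r(E)-r(A)) * y^(|A|-r(A)).
G has 5 vertices, 6 edges. r(E) = 4.
Enumerate all 2^6 = 64 subsets.
Count subsets with r(E)-r(A)=3 and |A|-r(A)=0: 6.

6


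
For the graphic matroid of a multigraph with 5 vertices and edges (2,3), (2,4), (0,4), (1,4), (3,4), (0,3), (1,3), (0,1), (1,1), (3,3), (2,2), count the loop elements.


In a graphic matroid, a loop is a self-loop edge (u,u) with rank 0.
Examining all 11 edges for self-loops...
Self-loops found: (1,1), (3,3), (2,2)
Number of loops = 3.

3


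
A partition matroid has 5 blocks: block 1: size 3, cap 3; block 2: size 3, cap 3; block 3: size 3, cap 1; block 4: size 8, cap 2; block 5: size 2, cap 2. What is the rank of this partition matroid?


Rank of a partition matroid = sum of min(|Si|, ci) for each block.
= min(3,3) + min(3,3) + min(3,1) + min(8,2) + min(2,2)
= 3 + 3 + 1 + 2 + 2
= 11.

11


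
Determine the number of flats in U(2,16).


Flats of U(2,16): every subset of size < 2 is a flat, plus E itself.
Count = (16 choose 0) + (16 choose 1) + 1
     = 1 + 16 + 1
     = 18.

18


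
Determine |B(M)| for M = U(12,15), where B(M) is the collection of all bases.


Bases of U(12,15) are all 12-element subsets of the 15-element ground set.
Number of bases = C(15,12).
C(15,12) = 15! / (12! * 3!) = 455.

455


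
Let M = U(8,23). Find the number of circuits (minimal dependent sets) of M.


In U(8,23), circuits are the (9)-element subsets.
Any set of 9 elements is dependent, and removing any one element gives
an independent set of size 8, so it is a minimal dependent set.
Number of circuits = C(23,9) = 23! / (9! * 14!) = 817190.

817190


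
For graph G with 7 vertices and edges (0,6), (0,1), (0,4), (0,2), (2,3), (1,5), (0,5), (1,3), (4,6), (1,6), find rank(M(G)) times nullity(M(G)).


r(M) = |V| - c = 7 - 1 = 6.
nullity = |E| - r(M) = 10 - 6 = 4.
Product = 6 * 4 = 24.

24


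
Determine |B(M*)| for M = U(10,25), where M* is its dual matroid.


The dual of U(r,n) is U(n-r, n) = U(15,25).
Bases of U(15,25) are all (15)-element subsets.
|B(M*)| = C(25,15) = 25! / (15! * 10!) = 3268760.

3268760


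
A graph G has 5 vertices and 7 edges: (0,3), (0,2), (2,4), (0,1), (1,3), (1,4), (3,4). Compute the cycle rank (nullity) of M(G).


Cycle rank (nullity) = |E| - r(M) = |E| - (|V| - c).
|E| = 7, |V| = 5, c = 1.
Nullity = 7 - (5 - 1) = 7 - 4 = 3.

3


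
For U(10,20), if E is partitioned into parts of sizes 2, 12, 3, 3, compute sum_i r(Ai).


r(Ai) = min(|Ai|, 10) for each part.
Sum = min(2,10) + min(12,10) + min(3,10) + min(3,10)
    = 2 + 10 + 3 + 3
    = 18.

18


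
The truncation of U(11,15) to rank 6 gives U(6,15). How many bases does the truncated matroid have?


Truncating U(11,15) to rank 6 gives U(6,15).
Bases of U(6,15) are all 6-element subsets of 15 elements.
Number of bases = C(15,6) = 15! / (6! * 9!) = 5005.

5005


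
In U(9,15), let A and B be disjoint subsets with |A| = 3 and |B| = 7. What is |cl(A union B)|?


|A union B| = 3 + 7 = 10 (disjoint).
In U(9,15), cl(S) = S if |S| < 9, else cl(S) = E.
Since 10 >= 9, cl(A union B) = E.
|cl(A union B)| = 15.

15


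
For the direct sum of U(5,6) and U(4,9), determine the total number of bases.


Bases of a direct sum M1 + M2: |B| = |B(M1)| * |B(M2)|.
|B(U(5,6))| = C(6,5) = 6.
|B(U(4,9))| = C(9,4) = 126.
Total bases = 6 * 126 = 756.

756


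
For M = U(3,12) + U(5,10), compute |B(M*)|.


(M1+M2)* = M1* + M2*.
M1* = U(9,12), bases: C(12,9) = 220.
M2* = U(5,10), bases: C(10,5) = 252.
|B(M*)| = 220 * 252 = 55440.

55440


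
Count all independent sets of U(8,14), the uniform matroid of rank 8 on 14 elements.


Independent sets of U(8,14) are all subsets of size <= 8.
Count = (14 choose 0) + (14 choose 1) + (14 choose 2) + (14 choose 3) + (14 choose 4) + (14 choose 5) + (14 choose 6) + (14 choose 7) + (14 choose 8)
     = 1 + 14 + 91 + 364 + 1001 + 2002 + 3003 + 3432 + 3003
     = 12911.

12911


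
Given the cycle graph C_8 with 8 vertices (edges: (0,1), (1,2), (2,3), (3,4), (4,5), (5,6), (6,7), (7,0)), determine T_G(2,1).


T(C_8; x,y) = x + x^2 + ... + x^(7) + y.
T(2,1) = 2^1 + 2^2 + 2^3 + 2^4 + 2^5 + 2^6 + 2^7 + 1
= 2 + 4 + 8 + 16 + 32 + 64 + 128 + 1
= 255.

255


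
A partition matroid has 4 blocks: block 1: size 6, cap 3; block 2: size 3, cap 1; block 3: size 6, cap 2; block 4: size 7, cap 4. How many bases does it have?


A basis picks exactly ci elements from block i.
Number of bases = product of C(|Si|, ci).
= C(6,3) * C(3,1) * C(6,2) * C(7,4)
= 20 * 3 * 15 * 35
= 31500.

31500


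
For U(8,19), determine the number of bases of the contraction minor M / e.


Contracting e from U(8,19) gives U(7,18).
Bases of U(7,18) = C(18,7) = 31824.

31824


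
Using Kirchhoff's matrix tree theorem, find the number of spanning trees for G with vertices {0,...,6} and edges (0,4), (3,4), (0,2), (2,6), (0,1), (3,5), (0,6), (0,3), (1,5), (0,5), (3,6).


By Kirchhoff's matrix tree theorem, the number of spanning trees equals
the determinant of any cofactor of the Laplacian matrix L.
G has 7 vertices and 11 edges.
Computing the (6 x 6) cofactor determinant gives 135.

135


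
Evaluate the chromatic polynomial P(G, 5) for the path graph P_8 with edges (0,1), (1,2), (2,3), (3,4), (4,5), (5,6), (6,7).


P(P_8, k) = k * (k-1)^(7).
P(5) = 5 * 4^7 = 5 * 16384 = 81920.

81920


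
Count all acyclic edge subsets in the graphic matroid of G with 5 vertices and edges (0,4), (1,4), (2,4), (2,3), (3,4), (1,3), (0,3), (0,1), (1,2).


An independent set in a graphic matroid is an acyclic edge subset.
G has 5 vertices and 9 edges.
Enumerate all 2^9 = 512 subsets, checking for acyclicity.
Total independent sets = 198.

198


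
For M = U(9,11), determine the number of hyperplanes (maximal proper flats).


Hyperplanes of U(9,11) are flats of rank 8.
In a uniform matroid, these are exactly the (8)-element subsets.
Count = C(11,8) = 165.

165


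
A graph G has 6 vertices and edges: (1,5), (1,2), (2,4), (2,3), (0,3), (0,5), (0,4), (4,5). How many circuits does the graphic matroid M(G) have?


A circuit in a graphic matroid = edge set of a simple cycle.
G has 6 vertices and 8 edges.
Enumerating all minimal edge subsets forming cycles...
Total circuits found: 7.

7


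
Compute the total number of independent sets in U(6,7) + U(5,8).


For a direct sum, |I(M1+M2)| = |I(M1)| * |I(M2)|.
|I(U(6,7))| = sum C(7,k) for k=0..6 = 127.
|I(U(5,8))| = sum C(8,k) for k=0..5 = 219.
Total = 127 * 219 = 27813.

27813


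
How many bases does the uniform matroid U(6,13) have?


Bases of U(6,13) are all 6-element subsets of the 13-element ground set.
Number of bases = C(13,6).
C(13,6) = 13! / (6! * 7!) = 1716.

1716


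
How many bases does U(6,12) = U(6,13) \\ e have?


Deleting e from U(6,13) gives U(6,12) since n > r.
Bases of U(6,12) = C(12,6) = 12! / (6! * 6!) = 924.

924


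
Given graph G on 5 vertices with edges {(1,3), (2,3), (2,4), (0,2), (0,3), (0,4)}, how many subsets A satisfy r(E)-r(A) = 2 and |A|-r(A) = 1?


R(x,y) = sum over A in 2^E of x^(r(E)-r(A)) * y^(|A|-r(A)).
G has 5 vertices, 6 edges. r(E) = 4.
Enumerate all 2^6 = 64 subsets.
Count subsets with r(E)-r(A)=2 and |A|-r(A)=1: 2.

2


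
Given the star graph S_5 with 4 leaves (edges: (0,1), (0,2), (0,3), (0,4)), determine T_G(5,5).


A star on 5 vertices is a tree with 4 edges.
T(x,y) = x^(4) for any tree.
T(5,5) = 5^4 = 625.

625


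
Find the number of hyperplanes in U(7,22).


Hyperplanes of U(7,22) are flats of rank 6.
In a uniform matroid, these are exactly the (6)-element subsets.
Count = C(22,6) = 22! / (6! * 16!) = 74613.

74613


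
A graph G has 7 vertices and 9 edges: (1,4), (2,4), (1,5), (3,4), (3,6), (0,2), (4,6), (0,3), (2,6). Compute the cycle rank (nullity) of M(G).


Cycle rank (nullity) = |E| - r(M) = |E| - (|V| - c).
|E| = 9, |V| = 7, c = 1.
Nullity = 9 - (7 - 1) = 9 - 6 = 3.

3


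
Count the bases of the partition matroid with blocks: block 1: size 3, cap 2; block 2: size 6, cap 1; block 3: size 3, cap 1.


A basis picks exactly ci elements from block i.
Number of bases = product of C(|Si|, ci).
= C(3,2) * C(6,1) * C(3,1)
= 3 * 6 * 3
= 54.

54


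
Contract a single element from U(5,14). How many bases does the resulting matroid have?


Contracting e from U(5,14) gives U(4,13).
Bases of U(4,13) = (13 choose 4) = 715.

715


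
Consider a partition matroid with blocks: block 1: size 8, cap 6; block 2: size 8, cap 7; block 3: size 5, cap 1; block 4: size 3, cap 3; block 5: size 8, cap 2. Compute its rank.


Rank of a partition matroid = sum of min(|Si|, ci) for each block.
= min(8,6) + min(8,7) + min(5,1) + min(3,3) + min(8,2)
= 6 + 7 + 1 + 3 + 2
= 19.

19


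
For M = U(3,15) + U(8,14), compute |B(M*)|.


(M1+M2)* = M1* + M2*.
M1* = U(12,15), bases: C(15,12) = 455.
M2* = U(6,14), bases: C(14,6) = 3003.
|B(M*)| = 455 * 3003 = 1366365.

1366365


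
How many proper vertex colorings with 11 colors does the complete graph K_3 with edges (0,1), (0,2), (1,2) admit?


P(K_3, k) = k(k-1)(k-2)...(k-2).
P(11) = (11) * (10) * (9) = 990.

990


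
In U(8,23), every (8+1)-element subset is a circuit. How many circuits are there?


In U(8,23), circuits are the (9)-element subsets.
Any set of 9 elements is dependent, and removing any one element gives
an independent set of size 8, so it is a minimal dependent set.
Number of circuits = C(23,9) = 817190.

817190


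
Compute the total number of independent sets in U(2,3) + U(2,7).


For a direct sum, |I(M1+M2)| = |I(M1)| * |I(M2)|.
|I(U(2,3))| = sum C(3,k) for k=0..2 = 7.
|I(U(2,7))| = sum C(7,k) for k=0..2 = 29.
Total = 7 * 29 = 203.

203


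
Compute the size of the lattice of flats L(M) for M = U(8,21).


Flats of U(8,21): every subset of size < 8 is a flat, plus E itself.
Count = (21 choose 0) + (21 choose 1) + (21 choose 2) + (21 choose 3) + (21 choose 4) + (21 choose 5) + (21 choose 6) + (21 choose 7) + 1
     = 1 + 21 + 210 + 1330 + 5985 + 20349 + 54264 + 116280 + 1
     = 198441.

198441


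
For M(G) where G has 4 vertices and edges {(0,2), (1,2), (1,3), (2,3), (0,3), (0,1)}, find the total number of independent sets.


An independent set in a graphic matroid is an acyclic edge subset.
G has 4 vertices and 6 edges.
Enumerate all 2^6 = 64 subsets, checking for acyclicity.
Total independent sets = 38.

38


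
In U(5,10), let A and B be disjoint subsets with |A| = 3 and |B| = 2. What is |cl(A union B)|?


|A union B| = 3 + 2 = 5 (disjoint).
In U(5,10), cl(S) = S if |S| < 5, else cl(S) = E.
Since 5 >= 5, cl(A union B) = E.
|cl(A union B)| = 10.

10


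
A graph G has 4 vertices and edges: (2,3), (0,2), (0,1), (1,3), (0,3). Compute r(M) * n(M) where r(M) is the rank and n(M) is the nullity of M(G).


r(M) = |V| - c = 4 - 1 = 3.
nullity = |E| - r(M) = 5 - 3 = 2.
Product = 3 * 2 = 6.

6


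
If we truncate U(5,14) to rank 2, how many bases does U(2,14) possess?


Truncating U(5,14) to rank 2 gives U(2,14).
Bases of U(2,14) are all 2-element subsets of 14 elements.
Number of bases = C(14,2) = 14! / (2! * 12!) = 91.

91


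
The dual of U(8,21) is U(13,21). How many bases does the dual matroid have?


The dual of U(r,n) is U(n-r, n) = U(13,21).
Bases of U(13,21) are all (13)-element subsets.
|B(M*)| = (21 choose 13) = 203490.

203490


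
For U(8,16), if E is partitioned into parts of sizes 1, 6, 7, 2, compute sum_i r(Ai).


r(Ai) = min(|Ai|, 8) for each part.
Sum = min(1,8) + min(6,8) + min(7,8) + min(2,8)
    = 1 + 6 + 7 + 2
    = 16.

16


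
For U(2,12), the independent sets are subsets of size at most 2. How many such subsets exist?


Independent sets of U(2,12) are all subsets of size <= 2.
Count = C(12,0) + C(12,1) + C(12,2)
     = 1 + 12 + 66
     = 79.

79


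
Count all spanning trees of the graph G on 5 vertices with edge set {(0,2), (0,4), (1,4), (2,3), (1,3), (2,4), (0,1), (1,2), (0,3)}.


By Kirchhoff's matrix tree theorem, the number of spanning trees equals
the determinant of any cofactor of the Laplacian matrix L.
G has 5 vertices and 9 edges.
Computing the (4 x 4) cofactor determinant gives 75.

75


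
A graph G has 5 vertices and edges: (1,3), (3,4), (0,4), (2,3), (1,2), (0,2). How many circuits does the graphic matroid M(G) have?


A circuit in a graphic matroid = edge set of a simple cycle.
G has 5 vertices and 6 edges.
Enumerating all minimal edge subsets forming cycles...
Total circuits found: 3.

3


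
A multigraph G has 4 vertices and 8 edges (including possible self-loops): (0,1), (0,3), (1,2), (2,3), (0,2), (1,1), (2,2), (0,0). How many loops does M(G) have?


In a graphic matroid, a loop is a self-loop edge (u,u) with rank 0.
Examining all 8 edges for self-loops...
Self-loops found: (1,1), (2,2), (0,0)
Number of loops = 3.

3


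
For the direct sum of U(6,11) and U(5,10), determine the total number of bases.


Bases of a direct sum M1 + M2: |B| = |B(M1)| * |B(M2)|.
|B(U(6,11))| = C(11,6) = 462.
|B(U(5,10))| = C(10,5) = 252.
Total bases = 462 * 252 = 116424.

116424


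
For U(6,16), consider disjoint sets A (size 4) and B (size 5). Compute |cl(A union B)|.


|A union B| = 4 + 5 = 9 (disjoint).
In U(6,16), cl(S) = S if |S| < 6, else cl(S) = E.
Since 9 >= 6, cl(A union B) = E.
|cl(A union B)| = 16.

16


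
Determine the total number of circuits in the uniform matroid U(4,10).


In U(4,10), circuits are the (5)-element subsets.
Any set of 5 elements is dependent, and removing any one element gives
an independent set of size 4, so it is a minimal dependent set.
Number of circuits = C(10,5) = 252.

252


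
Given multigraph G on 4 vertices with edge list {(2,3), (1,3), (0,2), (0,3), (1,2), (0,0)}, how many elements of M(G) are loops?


In a graphic matroid, a loop is a self-loop edge (u,u) with rank 0.
Examining all 6 edges for self-loops...
Self-loops found: (0,0)
Number of loops = 1.

1


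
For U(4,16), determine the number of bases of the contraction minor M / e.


Contracting e from U(4,16) gives U(3,15).
Bases of U(3,15) = (15 choose 3) = 455.

455


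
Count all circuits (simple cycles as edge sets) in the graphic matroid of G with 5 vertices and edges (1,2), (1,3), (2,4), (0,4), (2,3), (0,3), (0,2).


A circuit in a graphic matroid = edge set of a simple cycle.
G has 5 vertices and 7 edges.
Enumerating all minimal edge subsets forming cycles...
Total circuits found: 6.

6


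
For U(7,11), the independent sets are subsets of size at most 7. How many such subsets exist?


Independent sets of U(7,11) are all subsets of size <= 7.
Count = C(11,0) + C(11,1) + C(11,2) + C(11,3) + C(11,4) + C(11,5) + C(11,6) + C(11,7)
     = 1 + 11 + 55 + 165 + 330 + 462 + 462 + 330
     = 1816.

1816


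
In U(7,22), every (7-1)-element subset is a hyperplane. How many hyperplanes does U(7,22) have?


Hyperplanes of U(7,22) are flats of rank 6.
In a uniform matroid, these are exactly the (6)-element subsets.
Count = C(22,6) = 74613.

74613


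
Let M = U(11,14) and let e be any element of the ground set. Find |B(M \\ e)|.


Deleting e from U(11,14) gives U(11,13) since n > r.
Bases of U(11,13) = C(13,11) = 13! / (11! * 2!) = 78.

78


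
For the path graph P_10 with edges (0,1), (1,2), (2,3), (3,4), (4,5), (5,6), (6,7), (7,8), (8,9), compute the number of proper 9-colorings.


P(P_10, k) = k * (k-1)^(9).
P(9) = 9 * 8^9 = 9 * 134217728 = 1207959552.

1207959552


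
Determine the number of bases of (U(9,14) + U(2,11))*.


(M1+M2)* = M1* + M2*.
M1* = U(5,14), bases: C(14,5) = 2002.
M2* = U(9,11), bases: C(11,9) = 55.
|B(M*)| = 2002 * 55 = 110110.

110110


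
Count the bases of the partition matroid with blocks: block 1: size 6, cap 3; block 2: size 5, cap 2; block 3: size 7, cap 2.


A basis picks exactly ci elements from block i.
Number of bases = product of C(|Si|, ci).
= C(6,3) * C(5,2) * C(7,2)
= 20 * 10 * 21
= 4200.

4200


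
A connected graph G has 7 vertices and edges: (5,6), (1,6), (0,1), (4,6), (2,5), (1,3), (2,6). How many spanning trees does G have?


By Kirchhoff's matrix tree theorem, the number of spanning trees equals
the determinant of any cofactor of the Laplacian matrix L.
G has 7 vertices and 7 edges.
Computing the (6 x 6) cofactor determinant gives 3.

3


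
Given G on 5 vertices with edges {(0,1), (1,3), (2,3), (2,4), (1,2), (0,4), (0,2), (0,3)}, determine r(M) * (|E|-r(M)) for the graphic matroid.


r(M) = |V| - c = 5 - 1 = 4.
nullity = |E| - r(M) = 8 - 4 = 4.
Product = 4 * 4 = 16.

16


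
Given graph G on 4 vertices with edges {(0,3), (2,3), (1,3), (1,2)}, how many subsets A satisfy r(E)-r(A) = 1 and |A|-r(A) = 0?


R(x,y) = sum over A in 2^E of x^(r(E)-r(A)) * y^(|A|-r(A)).
G has 4 vertices, 4 edges. r(E) = 3.
Enumerate all 2^4 = 16 subsets.
Count subsets with r(E)-r(A)=1 and |A|-r(A)=0: 6.

6


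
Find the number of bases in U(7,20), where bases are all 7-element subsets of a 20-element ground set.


Bases of U(7,20) are all 7-element subsets of the 20-element ground set.
Number of bases = C(20,7).
(20 choose 7) = 77520.

77520


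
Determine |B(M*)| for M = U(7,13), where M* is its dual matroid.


The dual of U(r,n) is U(n-r, n) = U(6,13).
Bases of U(6,13) are all (6)-element subsets.
|B(M*)| = (13 choose 6) = 1716.

1716


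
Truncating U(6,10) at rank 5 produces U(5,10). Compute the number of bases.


Truncating U(6,10) to rank 5 gives U(5,10).
Bases of U(5,10) are all 5-element subsets of 10 elements.
Number of bases = (10 choose 5) = 252.

252


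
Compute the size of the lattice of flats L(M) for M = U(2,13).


Flats of U(2,13): every subset of size < 2 is a flat, plus E itself.
Count = (13 choose 0) + (13 choose 1) + 1
     = 1 + 13 + 1
     = 15.

15


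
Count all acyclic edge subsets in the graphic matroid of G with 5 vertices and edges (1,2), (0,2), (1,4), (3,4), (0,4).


An independent set in a graphic matroid is an acyclic edge subset.
G has 5 vertices and 5 edges.
Enumerate all 2^5 = 32 subsets, checking for acyclicity.
Total independent sets = 30.

30


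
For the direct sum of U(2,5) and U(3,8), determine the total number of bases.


Bases of a direct sum M1 + M2: |B| = |B(M1)| * |B(M2)|.
|B(U(2,5))| = C(5,2) = 10.
|B(U(3,8))| = C(8,3) = 56.
Total bases = 10 * 56 = 560.

560


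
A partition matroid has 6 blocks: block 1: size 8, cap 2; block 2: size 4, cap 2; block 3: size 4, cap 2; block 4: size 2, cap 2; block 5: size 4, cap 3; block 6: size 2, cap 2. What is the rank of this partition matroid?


Rank of a partition matroid = sum of min(|Si|, ci) for each block.
= min(8,2) + min(4,2) + min(4,2) + min(2,2) + min(4,3) + min(2,2)
= 2 + 2 + 2 + 2 + 3 + 2
= 13.

13


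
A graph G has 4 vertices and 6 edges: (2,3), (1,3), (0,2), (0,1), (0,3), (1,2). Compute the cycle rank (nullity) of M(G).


Cycle rank (nullity) = |E| - r(M) = |E| - (|V| - c).
|E| = 6, |V| = 4, c = 1.
Nullity = 6 - (4 - 1) = 6 - 3 = 3.

3


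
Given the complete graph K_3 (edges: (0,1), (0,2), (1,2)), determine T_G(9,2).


T(K_3; x,y) = x^2 + x + y.
T(9,2) = 81 + 9 + 2 = 92.

92


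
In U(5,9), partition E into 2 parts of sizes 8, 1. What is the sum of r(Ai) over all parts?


r(Ai) = min(|Ai|, 5) for each part.
Sum = min(8,5) + min(1,5)
    = 5 + 1
    = 6.

6


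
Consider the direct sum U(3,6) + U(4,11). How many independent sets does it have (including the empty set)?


For a direct sum, |I(M1+M2)| = |I(M1)| * |I(M2)|.
|I(U(3,6))| = sum C(6,k) for k=0..3 = 42.
|I(U(4,11))| = sum C(11,k) for k=0..4 = 562.
Total = 42 * 562 = 23604.

23604


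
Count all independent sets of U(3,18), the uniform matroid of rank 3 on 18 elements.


Independent sets of U(3,18) are all subsets of size <= 3.
Count = C(18,0) + C(18,1) + C(18,2) + C(18,3)
     = 1 + 18 + 153 + 816
     = 988.

988


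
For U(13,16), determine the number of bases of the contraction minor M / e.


Contracting e from U(13,16) gives U(12,15).
Bases of U(12,15) = (15 choose 12) = 455.

455


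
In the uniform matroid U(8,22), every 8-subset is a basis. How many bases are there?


Bases of U(8,22) are all 8-element subsets of the 22-element ground set.
Number of bases = C(22,8).
(22 choose 8) = 319770.

319770


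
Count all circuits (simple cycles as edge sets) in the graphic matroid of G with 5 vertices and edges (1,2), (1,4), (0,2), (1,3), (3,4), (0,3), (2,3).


A circuit in a graphic matroid = edge set of a simple cycle.
G has 5 vertices and 7 edges.
Enumerating all minimal edge subsets forming cycles...
Total circuits found: 6.

6


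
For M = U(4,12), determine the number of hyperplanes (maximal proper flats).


Hyperplanes of U(4,12) are flats of rank 3.
In a uniform matroid, these are exactly the (3)-element subsets.
Count = C(12,3) = 12! / (3! * 9!) = 220.

220


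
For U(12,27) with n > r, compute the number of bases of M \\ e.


Deleting e from U(12,27) gives U(12,26) since n > r.
Bases of U(12,26) = C(26,12) = 9657700.

9657700


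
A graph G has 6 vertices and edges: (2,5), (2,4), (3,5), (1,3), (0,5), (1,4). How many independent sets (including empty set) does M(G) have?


An independent set in a graphic matroid is an acyclic edge subset.
G has 6 vertices and 6 edges.
Enumerate all 2^6 = 64 subsets, checking for acyclicity.
Total independent sets = 62.

62


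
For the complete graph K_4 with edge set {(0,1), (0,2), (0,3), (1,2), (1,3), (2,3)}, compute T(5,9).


T(K_4; x,y) = x^3 + 3x^2 + 4xy + 2x + y^3 + 3y^2 + 2y.
Substituting x=5, y=9:
= 125 + 75 + 180 + 10 + 729 + 243 + 18
= 1380.

1380


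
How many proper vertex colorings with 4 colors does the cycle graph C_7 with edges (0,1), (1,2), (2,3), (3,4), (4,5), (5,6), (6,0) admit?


P(C_7, k) = (k-1)^7 + (-1)^7*(k-1).
P(4) = (3)^7 - 3
= 2187 - 3 = 2184.

2184


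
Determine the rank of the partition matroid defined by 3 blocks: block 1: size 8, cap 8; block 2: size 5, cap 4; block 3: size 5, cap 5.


Rank of a partition matroid = sum of min(|Si|, ci) for each block.
= min(8,8) + min(5,4) + min(5,5)
= 8 + 4 + 5
= 17.

17


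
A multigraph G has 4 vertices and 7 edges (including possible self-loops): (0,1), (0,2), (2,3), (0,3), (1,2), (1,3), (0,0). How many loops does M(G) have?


In a graphic matroid, a loop is a self-loop edge (u,u) with rank 0.
Examining all 7 edges for self-loops...
Self-loops found: (0,0)
Number of loops = 1.

1


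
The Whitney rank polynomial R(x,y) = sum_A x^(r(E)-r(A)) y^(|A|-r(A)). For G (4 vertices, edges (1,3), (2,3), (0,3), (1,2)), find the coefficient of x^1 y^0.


R(x,y) = sum over A in 2^E of x^(r(E)-r(A)) * y^(|A|-r(A)).
G has 4 vertices, 4 edges. r(E) = 3.
Enumerate all 2^4 = 16 subsets.
Count subsets with r(E)-r(A)=1 and |A|-r(A)=0: 6.

6


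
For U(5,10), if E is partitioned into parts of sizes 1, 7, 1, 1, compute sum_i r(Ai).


r(Ai) = min(|Ai|, 5) for each part.
Sum = min(1,5) + min(7,5) + min(1,5) + min(1,5)
    = 1 + 5 + 1 + 1
    = 8.

8


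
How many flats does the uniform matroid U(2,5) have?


Flats of U(2,5): every subset of size < 2 is a flat, plus E itself.
Count = (5 choose 0) + (5 choose 1) + 1
     = 1 + 5 + 1
     = 7.

7


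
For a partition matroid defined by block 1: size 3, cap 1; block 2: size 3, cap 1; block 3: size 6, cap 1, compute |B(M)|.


A basis picks exactly ci elements from block i.
Number of bases = product of C(|Si|, ci).
= C(3,1) * C(3,1) * C(6,1)
= 3 * 3 * 6
= 54.

54


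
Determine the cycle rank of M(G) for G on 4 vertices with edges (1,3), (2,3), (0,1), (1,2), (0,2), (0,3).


Cycle rank (nullity) = |E| - r(M) = |E| - (|V| - c).
|E| = 6, |V| = 4, c = 1.
Nullity = 6 - (4 - 1) = 6 - 3 = 3.

3


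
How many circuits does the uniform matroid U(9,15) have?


In U(9,15), circuits are the (10)-element subsets.
Any set of 10 elements is dependent, and removing any one element gives
an independent set of size 9, so it is a minimal dependent set.
Number of circuits = C(15,10) = 15! / (10! * 5!) = 3003.

3003


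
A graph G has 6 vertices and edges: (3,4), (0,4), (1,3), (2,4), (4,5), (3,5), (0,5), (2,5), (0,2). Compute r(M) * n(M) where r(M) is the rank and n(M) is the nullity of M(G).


r(M) = |V| - c = 6 - 1 = 5.
nullity = |E| - r(M) = 9 - 5 = 4.
Product = 5 * 4 = 20.

20


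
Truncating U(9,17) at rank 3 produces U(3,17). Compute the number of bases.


Truncating U(9,17) to rank 3 gives U(3,17).
Bases of U(3,17) are all 3-element subsets of 17 elements.
Number of bases = C(17,3) = (17 * 16 * 15) / (1 * 2 * 3) = 680.

680


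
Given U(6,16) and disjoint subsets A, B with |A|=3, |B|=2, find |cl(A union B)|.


|A union B| = 3 + 2 = 5 (disjoint).
In U(6,16), cl(S) = S if |S| < 6, else cl(S) = E.
Since 5 < 6, cl(A union B) = A union B.
|cl(A union B)| = 5.

5


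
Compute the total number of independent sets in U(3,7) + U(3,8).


For a direct sum, |I(M1+M2)| = |I(M1)| * |I(M2)|.
|I(U(3,7))| = sum C(7,k) for k=0..3 = 64.
|I(U(3,8))| = sum C(8,k) for k=0..3 = 93.
Total = 64 * 93 = 5952.

5952


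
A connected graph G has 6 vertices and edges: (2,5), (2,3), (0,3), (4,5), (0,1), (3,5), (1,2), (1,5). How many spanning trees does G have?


By Kirchhoff's matrix tree theorem, the number of spanning trees equals
the determinant of any cofactor of the Laplacian matrix L.
G has 6 vertices and 8 edges.
Computing the (5 x 5) cofactor determinant gives 24.

24


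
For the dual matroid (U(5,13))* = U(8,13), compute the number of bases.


The dual of U(r,n) is U(n-r, n) = U(8,13).
Bases of U(8,13) are all (8)-element subsets.
|B(M*)| = C(13,8) = 13! / (8! * 5!) = 1287.

1287


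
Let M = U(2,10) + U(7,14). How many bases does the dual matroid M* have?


(M1+M2)* = M1* + M2*.
M1* = U(8,10), bases: C(10,8) = 45.
M2* = U(7,14), bases: C(14,7) = 3432.
|B(M*)| = 45 * 3432 = 154440.

154440


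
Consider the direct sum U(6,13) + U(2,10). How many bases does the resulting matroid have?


Bases of a direct sum M1 + M2: |B| = |B(M1)| * |B(M2)|.
|B(U(6,13))| = C(13,6) = 1716.
|B(U(2,10))| = C(10,2) = 45.
Total bases = 1716 * 45 = 77220.

77220


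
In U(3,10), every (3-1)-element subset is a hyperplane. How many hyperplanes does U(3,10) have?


Hyperplanes of U(3,10) are flats of rank 2.
In a uniform matroid, these are exactly the (2)-element subsets.
Count = C(10,2) = (10 * 9) / (1 * 2) = 45.

45


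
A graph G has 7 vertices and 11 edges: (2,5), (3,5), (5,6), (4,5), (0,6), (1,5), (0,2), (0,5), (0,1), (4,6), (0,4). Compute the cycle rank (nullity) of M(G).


Cycle rank (nullity) = |E| - r(M) = |E| - (|V| - c).
|E| = 11, |V| = 7, c = 1.
Nullity = 11 - (7 - 1) = 11 - 6 = 5.

5


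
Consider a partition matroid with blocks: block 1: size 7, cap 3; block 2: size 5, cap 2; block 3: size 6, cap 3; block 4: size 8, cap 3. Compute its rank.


Rank of a partition matroid = sum of min(|Si|, ci) for each block.
= min(7,3) + min(5,2) + min(6,3) + min(8,3)
= 3 + 2 + 3 + 3
= 11.

11


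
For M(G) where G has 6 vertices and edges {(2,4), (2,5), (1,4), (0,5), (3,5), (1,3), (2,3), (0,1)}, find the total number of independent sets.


An independent set in a graphic matroid is an acyclic edge subset.
G has 6 vertices and 8 edges.
Enumerate all 2^8 = 256 subsets, checking for acyclicity.
Total independent sets = 190.

190


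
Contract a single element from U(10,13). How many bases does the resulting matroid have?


Contracting e from U(10,13) gives U(9,12).
Bases of U(9,12) = C(12,9) = 12! / (9! * 3!) = 220.

220


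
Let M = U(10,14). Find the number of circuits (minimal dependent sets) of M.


In U(10,14), circuits are the (11)-element subsets.
Any set of 11 elements is dependent, and removing any one element gives
an independent set of size 10, so it is a minimal dependent set.
Number of circuits = (14 choose 11) = 364.

364


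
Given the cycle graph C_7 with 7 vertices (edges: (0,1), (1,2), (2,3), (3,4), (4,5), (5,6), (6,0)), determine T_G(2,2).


T(C_7; x,y) = x + x^2 + ... + x^(6) + y.
T(2,2) = 2^1 + 2^2 + 2^3 + 2^4 + 2^5 + 2^6 + 2
= 2 + 4 + 8 + 16 + 32 + 64 + 2
= 128.

128


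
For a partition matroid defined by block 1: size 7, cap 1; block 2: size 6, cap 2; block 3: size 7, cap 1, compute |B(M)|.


A basis picks exactly ci elements from block i.
Number of bases = product of C(|Si|, ci).
= C(7,1) * C(6,2) * C(7,1)
= 7 * 15 * 7
= 735.

735


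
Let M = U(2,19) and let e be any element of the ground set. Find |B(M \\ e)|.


Deleting e from U(2,19) gives U(2,18) since n > r.
Bases of U(2,18) = C(18,2) = (18 * 17) / (1 * 2) = 153.

153


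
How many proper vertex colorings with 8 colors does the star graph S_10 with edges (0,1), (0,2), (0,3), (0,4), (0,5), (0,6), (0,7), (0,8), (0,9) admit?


P(tree, k) = k * (k-1)^(9) for any tree on 10 vertices.
P(8) = 8 * 7^9 = 8 * 40353607 = 322828856.

322828856


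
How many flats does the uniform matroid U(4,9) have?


Flats of U(4,9): every subset of size < 4 is a flat, plus E itself.
Count = C(9,0) + C(9,1) + C(9,2) + C(9,3) + 1
     = 1 + 9 + 36 + 84 + 1
     = 131.

131


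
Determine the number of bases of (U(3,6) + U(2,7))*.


(M1+M2)* = M1* + M2*.
M1* = U(3,6), bases: C(6,3) = 20.
M2* = U(5,7), bases: C(7,5) = 21.
|B(M*)| = 20 * 21 = 420.

420


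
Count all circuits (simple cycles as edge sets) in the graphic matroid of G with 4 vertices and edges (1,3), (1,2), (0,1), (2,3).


A circuit in a graphic matroid = edge set of a simple cycle.
G has 4 vertices and 4 edges.
Enumerating all minimal edge subsets forming cycles...
Total circuits found: 1.

1


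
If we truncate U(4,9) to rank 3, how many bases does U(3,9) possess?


Truncating U(4,9) to rank 3 gives U(3,9).
Bases of U(3,9) are all 3-element subsets of 9 elements.
Number of bases = C(9,3) = (9 * 8 * 7) / (1 * 2 * 3) = 84.

84


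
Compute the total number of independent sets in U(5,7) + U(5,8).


For a direct sum, |I(M1+M2)| = |I(M1)| * |I(M2)|.
|I(U(5,7))| = sum C(7,k) for k=0..5 = 120.
|I(U(5,8))| = sum C(8,k) for k=0..5 = 219.
Total = 120 * 219 = 26280.

26280


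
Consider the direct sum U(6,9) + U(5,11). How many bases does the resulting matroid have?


Bases of a direct sum M1 + M2: |B| = |B(M1)| * |B(M2)|.
|B(U(6,9))| = C(9,6) = 84.
|B(U(5,11))| = C(11,5) = 462.
Total bases = 84 * 462 = 38808.

38808


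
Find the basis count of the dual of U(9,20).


The dual of U(r,n) is U(n-r, n) = U(11,20).
Bases of U(11,20) are all (11)-element subsets.
|B(M*)| = C(20,11) = 167960.

167960


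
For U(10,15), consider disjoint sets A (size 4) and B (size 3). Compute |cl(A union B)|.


|A union B| = 4 + 3 = 7 (disjoint).
In U(10,15), cl(S) = S if |S| < 10, else cl(S) = E.
Since 7 < 10, cl(A union B) = A union B.
|cl(A union B)| = 7.

7


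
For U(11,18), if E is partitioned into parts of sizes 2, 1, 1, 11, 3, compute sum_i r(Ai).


r(Ai) = min(|Ai|, 11) for each part.
Sum = min(2,11) + min(1,11) + min(1,11) + min(11,11) + min(3,11)
    = 2 + 1 + 1 + 11 + 3
    = 18.

18


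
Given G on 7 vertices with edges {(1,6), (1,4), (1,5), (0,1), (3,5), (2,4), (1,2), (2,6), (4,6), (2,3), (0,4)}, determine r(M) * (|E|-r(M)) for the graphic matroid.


r(M) = |V| - c = 7 - 1 = 6.
nullity = |E| - r(M) = 11 - 6 = 5.
Product = 6 * 5 = 30.

30


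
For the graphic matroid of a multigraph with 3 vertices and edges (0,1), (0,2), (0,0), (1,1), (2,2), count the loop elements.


In a graphic matroid, a loop is a self-loop edge (u,u) with rank 0.
Examining all 5 edges for self-loops...
Self-loops found: (0,0), (1,1), (2,2)
Number of loops = 3.

3


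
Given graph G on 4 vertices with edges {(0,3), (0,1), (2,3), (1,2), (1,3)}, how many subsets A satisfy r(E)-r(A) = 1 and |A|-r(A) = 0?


R(x,y) = sum over A in 2^E of x^(r(E)-r(A)) * y^(|A|-r(A)).
G has 4 vertices, 5 edges. r(E) = 3.
Enumerate all 2^5 = 32 subsets.
Count subsets with r(E)-r(A)=1 and |A|-r(A)=0: 10.

10


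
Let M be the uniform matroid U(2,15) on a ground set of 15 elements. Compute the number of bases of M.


Bases of U(2,15) are all 2-element subsets of the 15-element ground set.
Number of bases = C(15,2).
C(15,2) = (15 * 14) / (1 * 2) = 105.

105


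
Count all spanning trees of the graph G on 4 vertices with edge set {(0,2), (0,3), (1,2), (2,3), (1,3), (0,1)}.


By Kirchhoff's matrix tree theorem, the number of spanning trees equals
the determinant of any cofactor of the Laplacian matrix L.
G has 4 vertices and 6 edges.
Computing the (3 x 3) cofactor determinant gives 16.

16


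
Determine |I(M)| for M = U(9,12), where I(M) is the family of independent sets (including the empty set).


Independent sets of U(9,12) are all subsets of size <= 9.
Count = C(12,0) + C(12,1) + C(12,2) + C(12,3) + C(12,4) + C(12,5) + C(12,6) + C(12,7) + C(12,8) + C(12,9)
     = 1 + 12 + 66 + 220 + 495 + 792 + 924 + 792 + 495 + 220
     = 4017.

4017


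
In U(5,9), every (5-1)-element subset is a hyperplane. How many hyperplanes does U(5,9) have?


Hyperplanes of U(5,9) are flats of rank 4.
In a uniform matroid, these are exactly the (4)-element subsets.
Count = (9 choose 4) = 126.

126


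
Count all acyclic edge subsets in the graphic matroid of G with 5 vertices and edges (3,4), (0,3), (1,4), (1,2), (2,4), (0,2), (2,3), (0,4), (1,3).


An independent set in a graphic matroid is an acyclic edge subset.
G has 5 vertices and 9 edges.
Enumerate all 2^9 = 512 subsets, checking for acyclicity.
Total independent sets = 198.

198


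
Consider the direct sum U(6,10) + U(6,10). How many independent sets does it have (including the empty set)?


For a direct sum, |I(M1+M2)| = |I(M1)| * |I(M2)|.
|I(U(6,10))| = sum C(10,k) for k=0..6 = 848.
|I(U(6,10))| = sum C(10,k) for k=0..6 = 848.
Total = 848 * 848 = 719104.

719104


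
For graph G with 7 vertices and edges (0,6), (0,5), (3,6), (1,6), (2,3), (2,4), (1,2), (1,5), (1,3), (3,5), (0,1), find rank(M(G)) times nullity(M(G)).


r(M) = |V| - c = 7 - 1 = 6.
nullity = |E| - r(M) = 11 - 6 = 5.
Product = 6 * 5 = 30.

30


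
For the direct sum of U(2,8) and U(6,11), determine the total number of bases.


Bases of a direct sum M1 + M2: |B| = |B(M1)| * |B(M2)|.
|B(U(2,8))| = C(8,2) = 28.
|B(U(6,11))| = C(11,6) = 462.
Total bases = 28 * 462 = 12936.

12936


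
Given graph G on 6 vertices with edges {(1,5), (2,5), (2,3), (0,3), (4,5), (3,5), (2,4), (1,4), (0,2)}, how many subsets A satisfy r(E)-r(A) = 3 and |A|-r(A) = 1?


R(x,y) = sum over A in 2^E of x^(r(E)-r(A)) * y^(|A|-r(A)).
G has 6 vertices, 9 edges. r(E) = 5.
Enumerate all 2^9 = 512 subsets.
Count subsets with r(E)-r(A)=3 and |A|-r(A)=1: 4.

4


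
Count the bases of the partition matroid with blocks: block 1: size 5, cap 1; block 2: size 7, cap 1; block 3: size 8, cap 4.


A basis picks exactly ci elements from block i.
Number of bases = product of C(|Si|, ci).
= C(5,1) * C(7,1) * C(8,4)
= 5 * 7 * 70
= 2450.

2450


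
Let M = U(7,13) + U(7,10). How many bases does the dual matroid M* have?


(M1+M2)* = M1* + M2*.
M1* = U(6,13), bases: C(13,6) = 1716.
M2* = U(3,10), bases: C(10,3) = 120.
|B(M*)| = 1716 * 120 = 205920.

205920


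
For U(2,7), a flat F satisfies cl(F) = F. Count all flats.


Flats of U(2,7): every subset of size < 2 is a flat, plus E itself.
Count = (7 choose 0) + (7 choose 1) + 1
     = 1 + 7 + 1
     = 9.

9


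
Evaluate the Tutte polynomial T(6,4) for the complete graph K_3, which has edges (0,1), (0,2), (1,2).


T(K_3; x,y) = x^2 + x + y.
T(6,4) = 36 + 6 + 4 = 46.

46


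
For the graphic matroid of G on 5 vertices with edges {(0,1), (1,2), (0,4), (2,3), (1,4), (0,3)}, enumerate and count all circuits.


A circuit in a graphic matroid = edge set of a simple cycle.
G has 5 vertices and 6 edges.
Enumerating all minimal edge subsets forming cycles...
Total circuits found: 3.

3


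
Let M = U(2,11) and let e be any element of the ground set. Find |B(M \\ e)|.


Deleting e from U(2,11) gives U(2,10) since n > r.
Bases of U(2,10) = C(10,2) = 10! / (2! * 8!) = 45.

45


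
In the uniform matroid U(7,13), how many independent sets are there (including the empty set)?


Independent sets of U(7,13) are all subsets of size <= 7.
Count = (13 choose 0) + (13 choose 1) + (13 choose 2) + (13 choose 3) + (13 choose 4) + (13 choose 5) + (13 choose 6) + (13 choose 7)
     = 1 + 13 + 78 + 286 + 715 + 1287 + 1716 + 1716
     = 5812.

5812


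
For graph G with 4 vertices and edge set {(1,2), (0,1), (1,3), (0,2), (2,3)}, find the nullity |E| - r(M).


Cycle rank (nullity) = |E| - r(M) = |E| - (|V| - c).
|E| = 5, |V| = 4, c = 1.
Nullity = 5 - (4 - 1) = 5 - 3 = 2.

2


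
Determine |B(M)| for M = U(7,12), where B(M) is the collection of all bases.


Bases of U(7,12) are all 7-element subsets of the 12-element ground set.
Number of bases = C(12,7).
(12 choose 7) = 792.

792


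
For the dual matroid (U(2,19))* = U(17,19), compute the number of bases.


The dual of U(r,n) is U(n-r, n) = U(17,19).
Bases of U(17,19) are all (17)-element subsets.
|B(M*)| = C(19,17) = 171.

171


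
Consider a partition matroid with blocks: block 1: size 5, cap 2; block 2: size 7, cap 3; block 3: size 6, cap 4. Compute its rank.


Rank of a partition matroid = sum of min(|Si|, ci) for each block.
= min(5,2) + min(7,3) + min(6,4)
= 2 + 3 + 4
= 9.

9


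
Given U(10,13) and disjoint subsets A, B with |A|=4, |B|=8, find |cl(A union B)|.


|A union B| = 4 + 8 = 12 (disjoint).
In U(10,13), cl(S) = S if |S| < 10, else cl(S) = E.
Since 12 >= 10, cl(A union B) = E.
|cl(A union B)| = 13.

13


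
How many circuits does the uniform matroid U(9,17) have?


In U(9,17), circuits are the (10)-element subsets.
Any set of 10 elements is dependent, and removing any one element gives
an independent set of size 9, so it is a minimal dependent set.
Number of circuits = (17 choose 10) = 19448.

19448


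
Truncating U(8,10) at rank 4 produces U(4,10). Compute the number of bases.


Truncating U(8,10) to rank 4 gives U(4,10).
Bases of U(4,10) are all 4-element subsets of 10 elements.
Number of bases = C(10,4) = (10 * 9 * 8 * 7) / (1 * 2 * 3 * 4) = 210.

210


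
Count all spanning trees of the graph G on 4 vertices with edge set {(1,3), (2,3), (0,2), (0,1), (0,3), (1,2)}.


By Kirchhoff's matrix tree theorem, the number of spanning trees equals
the determinant of any cofactor of the Laplacian matrix L.
G has 4 vertices and 6 edges.
Computing the (3 x 3) cofactor determinant gives 16.

16


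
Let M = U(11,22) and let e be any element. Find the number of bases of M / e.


Contracting e from U(11,22) gives U(10,21).
Bases of U(10,21) = C(21,10) = 352716.

352716


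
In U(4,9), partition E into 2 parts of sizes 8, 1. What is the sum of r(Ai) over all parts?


r(Ai) = min(|Ai|, 4) for each part.
Sum = min(8,4) + min(1,4)
    = 4 + 1
    = 5.

5


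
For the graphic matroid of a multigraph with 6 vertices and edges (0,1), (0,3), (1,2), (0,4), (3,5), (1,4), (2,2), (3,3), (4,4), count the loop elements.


In a graphic matroid, a loop is a self-loop edge (u,u) with rank 0.
Examining all 9 edges for self-loops...
Self-loops found: (2,2), (3,3), (4,4)
Number of loops = 3.

3
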